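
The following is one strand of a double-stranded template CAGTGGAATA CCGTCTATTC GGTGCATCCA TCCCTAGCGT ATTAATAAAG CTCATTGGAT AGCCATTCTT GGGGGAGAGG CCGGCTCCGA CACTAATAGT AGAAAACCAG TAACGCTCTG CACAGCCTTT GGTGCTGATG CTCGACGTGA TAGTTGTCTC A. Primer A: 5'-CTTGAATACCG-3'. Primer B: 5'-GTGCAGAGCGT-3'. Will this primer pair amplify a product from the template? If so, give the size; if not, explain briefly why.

No product — primer A has no binding site in the template.

Primer A (CTTGAATACCG) does not match the top strand, and its reverse complement CGGTATTCAAG does not match either.
With no annealing site for primer A, no amplification occurs.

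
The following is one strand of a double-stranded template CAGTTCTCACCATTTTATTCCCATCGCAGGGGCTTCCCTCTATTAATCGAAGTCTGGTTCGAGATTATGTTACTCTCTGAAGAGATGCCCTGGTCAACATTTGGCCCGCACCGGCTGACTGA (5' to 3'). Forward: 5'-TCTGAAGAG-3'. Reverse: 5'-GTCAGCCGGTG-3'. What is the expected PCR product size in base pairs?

Scanning the template, TCTGAAGAG occurs at positions 76–84; this primer anneals to the bottom strand there with its 3' end pointing downstream.
Taking the reverse complement of GTCAGCCGGTG gives CACCGGCTGAC, found at positions 109–119 on the template; the primer anneals here to the top strand with its 3' end pointing upstream.
The product runs from position 76 to position 119, so its length is 119 − 76 + 1 = 44 bp.

44 bp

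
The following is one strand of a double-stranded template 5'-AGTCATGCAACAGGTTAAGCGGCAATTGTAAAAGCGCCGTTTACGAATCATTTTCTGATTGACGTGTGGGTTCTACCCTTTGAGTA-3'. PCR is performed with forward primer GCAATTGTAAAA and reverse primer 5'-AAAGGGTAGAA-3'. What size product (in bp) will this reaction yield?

60 bp

Scanning the template, GCAATTGTAAAA occurs at positions 22–33; this primer anneals to the bottom strand there with its 3' end pointing downstream.
Reverse complement of the reverse primer: TTCTACCCTTT. This occurs on the top strand at positions 71–81.
Amplicon spans positions 22–81: 60 bp.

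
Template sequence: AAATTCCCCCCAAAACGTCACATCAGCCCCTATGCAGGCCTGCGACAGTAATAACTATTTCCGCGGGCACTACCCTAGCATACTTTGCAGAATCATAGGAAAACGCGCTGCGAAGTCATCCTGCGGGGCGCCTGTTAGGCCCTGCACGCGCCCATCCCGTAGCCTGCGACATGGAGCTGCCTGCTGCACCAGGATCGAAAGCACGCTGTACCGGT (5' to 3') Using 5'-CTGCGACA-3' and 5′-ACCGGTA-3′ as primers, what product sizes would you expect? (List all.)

176 bp, 52 bp

The forward primer CTGCGACA matches the top strand at positions 40–47, 164–171.
The reverse primer's reverse complement is TACCGGT, matching at positions 209–215.
Each forward site pairs with the reverse site to give a product ending at position 215: sizes 176, 52 bp.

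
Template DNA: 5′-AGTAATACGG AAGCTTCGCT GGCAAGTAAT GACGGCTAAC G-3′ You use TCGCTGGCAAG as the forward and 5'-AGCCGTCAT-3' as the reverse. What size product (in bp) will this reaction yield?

22 bp

Forward primer TCGCTGGCAAG is found on the top strand at positions 16–26.
Taking the reverse complement of AGCCGTCAT gives ATGACGGCT, found at positions 29–37 on the template; the primer anneals here to the top strand with its 3' end pointing upstream.
The product runs from position 16 to position 37, so its length is 37 − 16 + 1 = 22 bp.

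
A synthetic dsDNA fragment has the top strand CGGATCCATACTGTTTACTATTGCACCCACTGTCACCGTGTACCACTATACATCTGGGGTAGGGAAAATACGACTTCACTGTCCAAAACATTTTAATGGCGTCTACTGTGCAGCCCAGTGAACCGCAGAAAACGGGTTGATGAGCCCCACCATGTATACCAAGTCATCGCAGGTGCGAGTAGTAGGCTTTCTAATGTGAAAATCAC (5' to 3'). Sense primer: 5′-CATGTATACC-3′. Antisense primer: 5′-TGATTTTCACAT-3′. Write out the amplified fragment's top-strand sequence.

Forward primer CATGTATACC is found on the top strand at positions 151–160.
Reverse complement of the reverse primer: ATGTGAAAATCA. This occurs on the top strand at positions 194–205.
The product is the template from position 151 through 205 (55 bp).

5'-CATGTATACCAAGTCATCGCAGGTGCGAGTAGTAGGCTTTCTAATGTGAAAATCA-3'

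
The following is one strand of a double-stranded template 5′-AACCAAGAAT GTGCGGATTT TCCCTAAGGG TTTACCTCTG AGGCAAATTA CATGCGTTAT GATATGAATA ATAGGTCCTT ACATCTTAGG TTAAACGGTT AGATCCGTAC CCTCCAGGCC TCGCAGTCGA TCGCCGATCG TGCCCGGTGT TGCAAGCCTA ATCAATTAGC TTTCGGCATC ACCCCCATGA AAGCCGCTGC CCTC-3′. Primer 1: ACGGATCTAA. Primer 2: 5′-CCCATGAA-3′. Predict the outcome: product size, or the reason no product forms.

No product — the primers' 3' ends point away from each other.

Primer 1 (ACGGATCTAA) has reverse complement TTAGATCCGT, which matches the top strand at positions 99–108; primer 1 anneals to the top strand there with its 3' end pointing upstream toward position 99.
Primer 2 (CCCATGAA) matches the top strand directly at positions 184–191; it anneals to the bottom strand with its 3' end pointing downstream toward position 191.
The 3' ends diverge (primer 1 extends toward position 1, primer 2 toward position 204), so the primers never converge on a shared product.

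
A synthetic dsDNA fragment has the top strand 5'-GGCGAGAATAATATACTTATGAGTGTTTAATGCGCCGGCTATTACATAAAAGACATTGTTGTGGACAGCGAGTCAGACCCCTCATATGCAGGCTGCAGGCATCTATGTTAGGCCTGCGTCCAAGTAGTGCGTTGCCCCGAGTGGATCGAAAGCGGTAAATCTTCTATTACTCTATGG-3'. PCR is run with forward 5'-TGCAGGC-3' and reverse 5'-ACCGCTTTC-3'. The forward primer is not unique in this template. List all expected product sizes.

The forward primer TGCAGGC matches the top strand at positions 87–93, 94–100.
The reverse primer's reverse complement is GAAAGCGGT, matching at positions 148–156.
Each forward site pairs with the reverse site to give a product ending at position 156: sizes 70, 63 bp.

70 bp, 63 bp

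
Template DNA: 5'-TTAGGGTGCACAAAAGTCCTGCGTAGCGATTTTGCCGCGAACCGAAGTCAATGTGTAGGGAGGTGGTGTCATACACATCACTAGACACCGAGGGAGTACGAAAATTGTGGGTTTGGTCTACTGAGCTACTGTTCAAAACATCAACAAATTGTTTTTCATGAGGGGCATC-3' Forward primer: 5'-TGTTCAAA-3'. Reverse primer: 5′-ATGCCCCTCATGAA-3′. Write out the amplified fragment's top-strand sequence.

5'-TGTTCAAAACATCAACAAATTGTTTTTCATGAGGGGCAT-3'

The forward primer matches the template at positions 130–137.
The reverse primer's reverse complement is TTCATGAGGGGCAT, which matches the template at positions 155–168.
The product is the template from position 130 through 168 (39 bp).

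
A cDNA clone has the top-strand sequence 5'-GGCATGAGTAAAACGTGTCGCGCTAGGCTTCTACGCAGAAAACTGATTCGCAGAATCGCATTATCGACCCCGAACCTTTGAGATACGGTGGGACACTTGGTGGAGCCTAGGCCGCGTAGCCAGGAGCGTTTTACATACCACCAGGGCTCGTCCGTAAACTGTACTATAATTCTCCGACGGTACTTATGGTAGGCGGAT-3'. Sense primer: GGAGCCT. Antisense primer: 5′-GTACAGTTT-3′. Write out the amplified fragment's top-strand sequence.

5'-GGAGCCTAGGCCGCGTAGCCAGGAGCGTTTTACATACCACCAGGGCTCGTCCGTAAACTGTAC-3'

The forward primer matches the template at positions 102–108.
Reverse complement of the reverse primer: AAACTGTAC. This occurs on the top strand at positions 156–164.
The product is the template from position 102 through 164 (63 bp).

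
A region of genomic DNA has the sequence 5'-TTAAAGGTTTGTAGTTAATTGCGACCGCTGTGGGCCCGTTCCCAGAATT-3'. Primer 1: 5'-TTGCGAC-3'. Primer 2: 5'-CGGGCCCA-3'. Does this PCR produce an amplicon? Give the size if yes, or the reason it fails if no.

Primer 1 (TTGCGAC) matches the top strand at positions 19–25; it acts as a forward primer.
Primer 2's reverse complement is TGGGCCCG, matching the top strand at positions 31–38; it acts as a reverse primer.
The 3' ends face each other across positions 19–38, giving a 20 bp product.

Yes — a 20 bp product.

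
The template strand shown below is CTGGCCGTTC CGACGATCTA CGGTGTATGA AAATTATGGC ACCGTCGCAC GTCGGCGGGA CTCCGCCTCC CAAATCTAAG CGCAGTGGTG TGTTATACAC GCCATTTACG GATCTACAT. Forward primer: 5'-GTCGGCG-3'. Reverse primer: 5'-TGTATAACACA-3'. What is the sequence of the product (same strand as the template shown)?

5'-GTCGGCGGGACTCCGCCTCCCAAATCTAAGCGCAGTGGTGTGTTATACA-3'

The forward primer matches the template at positions 51–57.
Taking the reverse complement of TGTATAACACA gives TGTGTTATACA, found at positions 89–99 on the template; the primer anneals here to the top strand with its 3' end pointing upstream.
The product is the template from position 51 through 99 (49 bp).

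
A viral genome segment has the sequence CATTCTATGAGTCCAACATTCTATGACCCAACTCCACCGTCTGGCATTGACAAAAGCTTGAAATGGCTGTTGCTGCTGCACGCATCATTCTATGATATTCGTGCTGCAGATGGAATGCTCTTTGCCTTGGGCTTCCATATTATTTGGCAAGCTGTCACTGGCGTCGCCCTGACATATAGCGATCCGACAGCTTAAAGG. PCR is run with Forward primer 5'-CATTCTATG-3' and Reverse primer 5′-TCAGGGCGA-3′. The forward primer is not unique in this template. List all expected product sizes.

The forward primer CATTCTATG matches the top strand at positions 1–9, 17–25, 86–94.
The reverse primer's reverse complement is TCGCCCTGA, matching at positions 164–172.
Each forward site pairs with the reverse site to give a product ending at position 172: sizes 172, 156, 87 bp.

172 bp, 156 bp, 87 bp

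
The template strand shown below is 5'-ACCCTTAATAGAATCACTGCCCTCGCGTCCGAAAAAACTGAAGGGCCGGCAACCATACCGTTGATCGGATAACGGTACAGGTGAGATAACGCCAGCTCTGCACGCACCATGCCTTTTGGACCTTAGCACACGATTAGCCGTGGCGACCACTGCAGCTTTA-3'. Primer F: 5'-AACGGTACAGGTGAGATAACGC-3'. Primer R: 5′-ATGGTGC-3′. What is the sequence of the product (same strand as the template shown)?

5'-AACGGTACAGGTGAGATAACGCCAGCTCTGCACGCACCAT-3'

Scanning the template, AACGGTACAGGTGAGATAACGC occurs at positions 71–92; this primer anneals to the bottom strand there with its 3' end pointing downstream.
The reverse primer's reverse complement is GCACCAT, which matches the template at positions 104–110.
The product is the template from position 71 through 110 (40 bp).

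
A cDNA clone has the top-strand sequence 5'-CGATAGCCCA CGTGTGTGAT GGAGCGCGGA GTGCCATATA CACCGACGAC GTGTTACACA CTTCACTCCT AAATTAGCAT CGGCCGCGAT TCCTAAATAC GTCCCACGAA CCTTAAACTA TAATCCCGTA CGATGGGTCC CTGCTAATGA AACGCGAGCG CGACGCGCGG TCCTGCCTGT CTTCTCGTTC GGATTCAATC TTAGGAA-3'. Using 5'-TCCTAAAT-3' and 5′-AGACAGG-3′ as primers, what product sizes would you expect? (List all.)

The forward primer TCCTAAAT matches the top strand at positions 67–74, 91–98.
The reverse primer's reverse complement is CCTGTCT, matching at positions 176–182.
Each forward site pairs with the reverse site to give a product ending at position 182: sizes 116, 92 bp.

116 bp, 92 bp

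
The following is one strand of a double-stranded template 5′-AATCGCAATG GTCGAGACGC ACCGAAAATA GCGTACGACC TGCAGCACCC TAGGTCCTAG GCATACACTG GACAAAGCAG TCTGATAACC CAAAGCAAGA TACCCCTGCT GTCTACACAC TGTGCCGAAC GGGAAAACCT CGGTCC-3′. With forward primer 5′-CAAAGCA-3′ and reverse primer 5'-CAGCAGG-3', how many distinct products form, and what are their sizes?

Two products: 39 bp, 21 bp

The forward primer CAAAGCA matches the top strand at positions 73–79, 91–97.
The reverse primer's reverse complement is CCTGCTG, matching at positions 105–111.
Each forward site pairs with the reverse site to give a product ending at position 111: sizes 39, 21 bp.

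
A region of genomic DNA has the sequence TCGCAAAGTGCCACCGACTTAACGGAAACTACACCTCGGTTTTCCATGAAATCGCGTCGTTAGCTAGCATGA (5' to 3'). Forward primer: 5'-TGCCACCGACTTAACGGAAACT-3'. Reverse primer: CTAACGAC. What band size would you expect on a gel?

Scanning the template, TGCCACCGACTTAACGGAAACT occurs at positions 9–30; this primer anneals to the bottom strand there with its 3' end pointing downstream.
Taking the reverse complement of CTAACGAC gives GTCGTTAG, found at positions 56–63 on the template; the primer anneals here to the top strand with its 3' end pointing upstream.
The product runs from position 9 to position 63, so its length is 63 − 9 + 1 = 55 bp.

55 bp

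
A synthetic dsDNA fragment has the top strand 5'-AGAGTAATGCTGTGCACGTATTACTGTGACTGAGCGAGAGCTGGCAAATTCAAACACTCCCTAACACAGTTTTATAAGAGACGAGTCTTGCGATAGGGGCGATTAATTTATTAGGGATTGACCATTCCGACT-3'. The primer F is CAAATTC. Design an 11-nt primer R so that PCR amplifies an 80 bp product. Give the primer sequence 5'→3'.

The forward primer binds at positions 45–51, so an 80 bp product ends at position 45 + 80 − 1 = 124.
The reverse primer anneals to the top strand over positions 114–124, i.e. to GGGATTGACCA.
Its sequence written 5'→3' is the reverse complement: TGGTCAATCCC.

5'-TGGTCAATCCC-3'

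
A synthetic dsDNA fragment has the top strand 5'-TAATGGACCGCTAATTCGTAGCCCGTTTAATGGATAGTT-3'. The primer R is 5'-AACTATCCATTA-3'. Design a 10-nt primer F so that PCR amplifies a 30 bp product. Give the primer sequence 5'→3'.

5'-GCTAATTCGT-3'

The reverse primer's reverse complement TAATGGATAGTT matches the template at positions 28–39, so the product ends at position 39.
A 30 bp product then starts at position 39 − 30 + 1 = 10.
The forward primer is identical to the top strand there: GCTAATTCGT.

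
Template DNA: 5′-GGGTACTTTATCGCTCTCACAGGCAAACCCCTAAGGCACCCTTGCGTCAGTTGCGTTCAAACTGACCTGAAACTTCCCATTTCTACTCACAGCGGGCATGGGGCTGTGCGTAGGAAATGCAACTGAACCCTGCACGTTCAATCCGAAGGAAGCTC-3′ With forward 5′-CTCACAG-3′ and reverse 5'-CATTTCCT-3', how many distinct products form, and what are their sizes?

The forward primer CTCACAG matches the top strand at positions 16–22, 86–92.
The reverse primer's reverse complement is AGGAAATG, matching at positions 112–119.
Each forward site pairs with the reverse site to give a product ending at position 119: sizes 104, 34 bp.

Two products: 104 bp, 34 bp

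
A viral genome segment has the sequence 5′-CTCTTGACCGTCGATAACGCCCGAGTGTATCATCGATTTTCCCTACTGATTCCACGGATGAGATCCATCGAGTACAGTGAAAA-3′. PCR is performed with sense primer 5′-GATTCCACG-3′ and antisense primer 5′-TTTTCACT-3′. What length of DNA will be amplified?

36 bp

The forward primer matches the template at positions 48–56.
Taking the reverse complement of TTTTCACT gives AGTGAAAA, found at positions 76–83 on the template; the primer anneals here to the top strand with its 3' end pointing upstream.
The product runs from position 48 to position 83, so its length is 83 − 48 + 1 = 36 bp.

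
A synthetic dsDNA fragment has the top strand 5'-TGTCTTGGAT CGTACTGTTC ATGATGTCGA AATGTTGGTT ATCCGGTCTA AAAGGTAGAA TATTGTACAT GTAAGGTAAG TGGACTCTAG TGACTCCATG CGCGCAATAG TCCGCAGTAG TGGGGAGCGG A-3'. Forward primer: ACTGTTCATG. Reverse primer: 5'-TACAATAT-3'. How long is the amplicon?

54 bp

The forward primer matches the template at positions 14–23.
The reverse primer's reverse complement is ATATTGTA, which matches the template at positions 60–67.
The product runs from position 14 to position 67, so its length is 67 − 14 + 1 = 54 bp.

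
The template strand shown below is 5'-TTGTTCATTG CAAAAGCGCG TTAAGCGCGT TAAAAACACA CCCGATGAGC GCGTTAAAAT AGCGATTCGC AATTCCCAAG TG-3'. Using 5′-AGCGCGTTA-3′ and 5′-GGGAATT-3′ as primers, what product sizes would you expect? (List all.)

63 bp, 54 bp, 30 bp

The forward primer AGCGCGTTA matches the top strand at positions 15–23, 24–32, 48–56.
The reverse primer's reverse complement is AATTCCC, matching at positions 71–77.
Each forward site pairs with the reverse site to give a product ending at position 77: sizes 63, 54, 30 bp.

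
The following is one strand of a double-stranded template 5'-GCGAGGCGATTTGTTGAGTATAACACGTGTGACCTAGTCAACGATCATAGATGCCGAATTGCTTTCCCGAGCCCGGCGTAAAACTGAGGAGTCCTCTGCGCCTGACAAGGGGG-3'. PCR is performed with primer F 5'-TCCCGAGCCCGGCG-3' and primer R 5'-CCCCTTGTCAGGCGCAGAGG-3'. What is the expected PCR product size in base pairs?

Forward primer TCCCGAGCCCGGCG is found on the top strand at positions 65–78.
Reverse complement of the reverse primer: CCTCTGCGCCTGACAAGGGG. This occurs on the top strand at positions 93–112.
The product runs from position 65 to position 112, so its length is 112 − 65 + 1 = 48 bp.

48 bp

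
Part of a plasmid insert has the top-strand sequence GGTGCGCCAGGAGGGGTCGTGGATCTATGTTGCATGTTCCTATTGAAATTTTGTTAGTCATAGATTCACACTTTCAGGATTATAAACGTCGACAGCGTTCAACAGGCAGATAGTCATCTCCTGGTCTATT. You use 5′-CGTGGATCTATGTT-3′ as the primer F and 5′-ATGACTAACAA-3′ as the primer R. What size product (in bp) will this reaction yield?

Scanning the template, CGTGGATCTATGTT occurs at positions 18–31; this primer anneals to the bottom strand there with its 3' end pointing downstream.
Reverse complement of the reverse primer: TTGTTAGTCAT. This occurs on the top strand at positions 51–61.
Product length = (reverse-primer end) − (forward-primer start) + 1 = 61 − 18 + 1 = 44 bp.

44 bp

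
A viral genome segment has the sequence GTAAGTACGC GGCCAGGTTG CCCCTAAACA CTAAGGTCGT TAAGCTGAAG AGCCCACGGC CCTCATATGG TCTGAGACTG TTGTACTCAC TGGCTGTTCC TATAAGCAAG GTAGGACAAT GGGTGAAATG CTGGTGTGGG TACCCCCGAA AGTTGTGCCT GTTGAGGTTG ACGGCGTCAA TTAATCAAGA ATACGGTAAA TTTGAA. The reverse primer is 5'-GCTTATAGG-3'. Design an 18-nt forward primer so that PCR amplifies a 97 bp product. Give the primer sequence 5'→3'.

5'-GGCCAGGTTGCCCCTAAA-3'

The reverse primer's reverse complement CCTATAAGC matches the template at positions 99–107, so the product ends at position 107.
A 97 bp product then starts at position 107 − 97 + 1 = 11.
The forward primer is identical to the top strand there: GGCCAGGTTGCCCCTAAA.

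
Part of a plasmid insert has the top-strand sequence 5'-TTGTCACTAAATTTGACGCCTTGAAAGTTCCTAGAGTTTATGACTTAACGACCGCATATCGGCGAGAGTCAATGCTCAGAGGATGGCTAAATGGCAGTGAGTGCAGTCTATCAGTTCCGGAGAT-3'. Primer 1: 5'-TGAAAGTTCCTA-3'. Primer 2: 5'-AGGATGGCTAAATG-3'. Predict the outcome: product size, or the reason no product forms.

No product — both primers anneal to the same strand and extend in the same direction.

Primer 1 (TGAAAGTTCCTA) matches the top strand at positions 22–33 (3' end points downstream).
Primer 2 (AGGATGGCTAAATG) also matches the top strand directly, at positions 80–93 — its reverse complement CATTTAGCCATCCT is not present.
Both primers anneal to the bottom strand with 3' ends pointing the same way, so neither can prime synthesis back toward the other.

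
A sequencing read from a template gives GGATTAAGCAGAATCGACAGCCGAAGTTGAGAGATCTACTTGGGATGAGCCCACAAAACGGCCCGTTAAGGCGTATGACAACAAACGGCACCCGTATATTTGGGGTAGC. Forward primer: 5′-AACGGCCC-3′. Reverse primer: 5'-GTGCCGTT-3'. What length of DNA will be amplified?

35 bp

Forward primer AACGGCCC is found on the top strand at positions 57–64.
The reverse primer's reverse complement is AACGGCAC, which matches the template at positions 84–91.
Amplicon spans positions 57–91: 35 bp.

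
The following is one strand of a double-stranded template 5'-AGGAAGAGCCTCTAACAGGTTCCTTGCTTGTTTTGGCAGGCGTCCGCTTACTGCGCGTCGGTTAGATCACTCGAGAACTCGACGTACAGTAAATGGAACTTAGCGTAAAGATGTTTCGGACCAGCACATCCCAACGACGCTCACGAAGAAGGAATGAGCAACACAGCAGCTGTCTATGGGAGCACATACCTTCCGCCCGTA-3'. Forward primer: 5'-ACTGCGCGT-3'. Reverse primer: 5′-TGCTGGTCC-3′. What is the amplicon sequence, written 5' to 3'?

5'-ACTGCGCGTCGGTTAGATCACTCGAGAACTCGACGTACAGTAAATGGAACTTAGCGTAAAGATGTTTCGGACCAGCA-3'

Scanning the template, ACTGCGCGT occurs at positions 50–58; this primer anneals to the bottom strand there with its 3' end pointing downstream.
Reverse complement of the reverse primer: GGACCAGCA. This occurs on the top strand at positions 118–126.
The product is the template from position 50 through 126 (77 bp).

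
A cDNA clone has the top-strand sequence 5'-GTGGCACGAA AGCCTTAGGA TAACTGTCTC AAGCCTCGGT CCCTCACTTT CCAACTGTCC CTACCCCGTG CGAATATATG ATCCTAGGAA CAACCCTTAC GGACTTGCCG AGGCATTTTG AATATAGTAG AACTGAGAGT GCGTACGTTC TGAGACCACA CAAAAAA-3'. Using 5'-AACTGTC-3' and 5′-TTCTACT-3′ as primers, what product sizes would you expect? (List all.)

111 bp, 80 bp

The forward primer AACTGTC matches the top strand at positions 22–28, 53–59.
The reverse primer's reverse complement is AGTAGAA, matching at positions 126–132.
Each forward site pairs with the reverse site to give a product ending at position 132: sizes 111, 80 bp.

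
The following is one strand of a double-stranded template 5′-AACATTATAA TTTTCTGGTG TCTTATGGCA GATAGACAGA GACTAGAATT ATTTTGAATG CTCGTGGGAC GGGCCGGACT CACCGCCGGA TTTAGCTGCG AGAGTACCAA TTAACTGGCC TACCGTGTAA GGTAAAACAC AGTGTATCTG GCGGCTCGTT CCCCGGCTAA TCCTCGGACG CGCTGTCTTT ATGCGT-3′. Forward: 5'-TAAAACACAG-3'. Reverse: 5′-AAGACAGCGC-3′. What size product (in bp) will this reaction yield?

57 bp

Forward primer TAAAACACAG is found on the top strand at positions 133–142.
Reverse complement of the reverse primer: GCGCTGTCTT. This occurs on the top strand at positions 180–189.
The product runs from position 133 to position 189, so its length is 189 − 133 + 1 = 57 bp.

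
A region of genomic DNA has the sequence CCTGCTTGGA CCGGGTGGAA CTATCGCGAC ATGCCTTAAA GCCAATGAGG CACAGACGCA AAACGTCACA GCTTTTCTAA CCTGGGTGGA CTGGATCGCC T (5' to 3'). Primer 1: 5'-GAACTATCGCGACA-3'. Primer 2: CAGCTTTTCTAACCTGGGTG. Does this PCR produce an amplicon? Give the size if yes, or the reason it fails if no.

Primer 1 (GAACTATCGCGACA) matches the top strand at positions 18–31 (3' end points downstream).
Primer 2 (CAGCTTTTCTAACCTGGGTG) also matches the top strand directly, at positions 69–88 — its reverse complement CACCCAGGTTAGAAAAGCTG is not present.
Both primers anneal to the bottom strand with 3' ends pointing the same way, so neither can prime synthesis back toward the other.

No product — both primers anneal to the same strand and extend in the same direction.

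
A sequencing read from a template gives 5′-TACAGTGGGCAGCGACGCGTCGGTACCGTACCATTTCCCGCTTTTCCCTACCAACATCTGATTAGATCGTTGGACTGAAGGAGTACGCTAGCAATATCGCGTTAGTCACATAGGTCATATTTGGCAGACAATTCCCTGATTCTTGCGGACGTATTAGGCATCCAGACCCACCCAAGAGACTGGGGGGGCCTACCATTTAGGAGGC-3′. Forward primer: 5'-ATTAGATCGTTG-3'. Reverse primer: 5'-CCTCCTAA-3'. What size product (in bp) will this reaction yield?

The forward primer matches the template at positions 61–72.
Taking the reverse complement of CCTCCTAA gives TTAGGAGG, found at positions 197–204 on the template; the primer anneals here to the top strand with its 3' end pointing upstream.
Product length = (reverse-primer end) − (forward-primer start) + 1 = 204 − 61 + 1 = 144 bp.

144 bp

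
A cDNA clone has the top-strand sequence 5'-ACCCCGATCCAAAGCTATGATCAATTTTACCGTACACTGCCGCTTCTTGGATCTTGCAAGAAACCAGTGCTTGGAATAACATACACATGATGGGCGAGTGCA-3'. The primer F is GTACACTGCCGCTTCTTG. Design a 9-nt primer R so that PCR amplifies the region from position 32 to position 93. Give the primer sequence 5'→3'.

The product's 3' end on the top strand is position 93.
The reverse primer anneals to the top strand over positions 85–93, i.e. to ACATGATGG.
Its sequence written 5'→3' is the reverse complement: CCATCATGT.

5'-CCATCATGT-3'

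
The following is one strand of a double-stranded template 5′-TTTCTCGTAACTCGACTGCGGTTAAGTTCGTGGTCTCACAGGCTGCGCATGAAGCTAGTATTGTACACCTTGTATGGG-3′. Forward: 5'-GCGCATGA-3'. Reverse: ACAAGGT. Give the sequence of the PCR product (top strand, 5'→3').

Scanning the template, GCGCATGA occurs at positions 45–52; this primer anneals to the bottom strand there with its 3' end pointing downstream.
The reverse primer's reverse complement is ACCTTGT, which matches the template at positions 67–73.
The product is the template from position 45 through 73 (29 bp).

5'-GCGCATGAAGCTAGTATTGTACACCTTGT-3'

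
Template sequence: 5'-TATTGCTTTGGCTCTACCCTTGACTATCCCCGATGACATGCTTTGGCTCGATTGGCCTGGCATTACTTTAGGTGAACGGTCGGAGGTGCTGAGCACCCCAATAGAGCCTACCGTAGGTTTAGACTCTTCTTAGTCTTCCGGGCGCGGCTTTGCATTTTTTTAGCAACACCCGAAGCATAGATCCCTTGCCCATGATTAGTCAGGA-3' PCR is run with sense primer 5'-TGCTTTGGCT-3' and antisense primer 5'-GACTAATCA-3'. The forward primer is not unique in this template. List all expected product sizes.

198 bp, 163 bp

The forward primer TGCTTTGGCT matches the top strand at positions 4–13, 39–48.
The reverse primer's reverse complement is TGATTAGTC, matching at positions 193–201.
Each forward site pairs with the reverse site to give a product ending at position 201: sizes 198, 163 bp.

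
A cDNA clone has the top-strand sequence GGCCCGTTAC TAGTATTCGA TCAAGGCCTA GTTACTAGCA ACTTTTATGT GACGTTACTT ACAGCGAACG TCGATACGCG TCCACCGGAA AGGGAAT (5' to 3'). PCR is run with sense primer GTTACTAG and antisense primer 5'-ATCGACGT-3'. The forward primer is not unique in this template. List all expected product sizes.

70 bp, 45 bp

The forward primer GTTACTAG matches the top strand at positions 6–13, 31–38.
The reverse primer's reverse complement is ACGTCGAT, matching at positions 68–75.
Each forward site pairs with the reverse site to give a product ending at position 75: sizes 70, 45 bp.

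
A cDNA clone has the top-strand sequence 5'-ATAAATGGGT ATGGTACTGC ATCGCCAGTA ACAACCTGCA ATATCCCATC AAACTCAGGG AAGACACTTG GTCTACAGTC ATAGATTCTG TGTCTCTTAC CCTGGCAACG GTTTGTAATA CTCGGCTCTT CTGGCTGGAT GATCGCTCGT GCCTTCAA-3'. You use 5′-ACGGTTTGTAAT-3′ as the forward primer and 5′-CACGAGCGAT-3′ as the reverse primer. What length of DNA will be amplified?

44 bp

The forward primer matches the template at positions 108–119.
Reverse complement of the reverse primer: ATCGCTCGTG. This occurs on the top strand at positions 142–151.
Product length = (reverse-primer end) − (forward-primer start) + 1 = 151 − 108 + 1 = 44 bp.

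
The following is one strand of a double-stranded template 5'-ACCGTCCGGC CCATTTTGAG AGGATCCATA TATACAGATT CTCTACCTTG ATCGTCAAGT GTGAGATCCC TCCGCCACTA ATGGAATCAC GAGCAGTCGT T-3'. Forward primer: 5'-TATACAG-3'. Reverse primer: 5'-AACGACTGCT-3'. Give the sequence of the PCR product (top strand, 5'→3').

The forward primer matches the template at positions 31–37.
The reverse primer's reverse complement is AGCAGTCGTT, which matches the template at positions 92–101.
The product is the template from position 31 through 101 (71 bp).

5'-TATACAGATTCTCTACCTTGATCGTCAAGTGTGAGATCCCTCCGCCACTAATGGAATCACGAGCAGTCGTT-3'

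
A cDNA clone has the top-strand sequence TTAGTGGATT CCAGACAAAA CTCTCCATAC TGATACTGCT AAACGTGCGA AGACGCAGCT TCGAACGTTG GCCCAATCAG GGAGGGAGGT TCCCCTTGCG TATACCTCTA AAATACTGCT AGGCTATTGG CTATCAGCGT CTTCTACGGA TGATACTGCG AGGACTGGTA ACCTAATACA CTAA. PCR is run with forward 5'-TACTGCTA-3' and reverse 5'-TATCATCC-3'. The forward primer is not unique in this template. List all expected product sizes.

122 bp, 42 bp

The forward primer TACTGCTA matches the top strand at positions 34–41, 114–121.
The reverse primer's reverse complement is GGATGATA, matching at positions 148–155.
Each forward site pairs with the reverse site to give a product ending at position 155: sizes 122, 42 bp.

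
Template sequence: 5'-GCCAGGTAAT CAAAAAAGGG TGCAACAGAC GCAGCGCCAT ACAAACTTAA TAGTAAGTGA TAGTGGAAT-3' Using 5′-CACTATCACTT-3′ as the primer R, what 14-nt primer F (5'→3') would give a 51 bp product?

The reverse primer's reverse complement AAGTGATAGTG matches the template at positions 55–65, so the product ends at position 65.
A 51 bp product then starts at position 65 − 51 + 1 = 15.
The forward primer is identical to the top strand there: AAAGGGTGCAACAG.

5'-AAAGGGTGCAACAG-3'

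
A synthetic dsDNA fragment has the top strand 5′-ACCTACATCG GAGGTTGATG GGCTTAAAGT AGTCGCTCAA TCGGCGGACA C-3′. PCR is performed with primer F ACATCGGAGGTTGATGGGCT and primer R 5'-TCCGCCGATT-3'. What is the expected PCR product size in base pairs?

44 bp

The forward primer matches the template at positions 5–24.
The reverse primer's reverse complement is AATCGGCGGA, which matches the template at positions 39–48.
Amplicon spans positions 5–48: 44 bp.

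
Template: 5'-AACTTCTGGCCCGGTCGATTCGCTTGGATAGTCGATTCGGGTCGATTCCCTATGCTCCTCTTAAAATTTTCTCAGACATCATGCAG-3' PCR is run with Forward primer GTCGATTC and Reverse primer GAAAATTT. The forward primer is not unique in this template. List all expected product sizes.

The forward primer GTCGATTC matches the top strand at positions 14–21, 31–38, 41–48.
The reverse primer's reverse complement is AAATTTTC, matching at positions 64–71.
Each forward site pairs with the reverse site to give a product ending at position 71: sizes 58, 41, 31 bp.

58 bp, 41 bp, 31 bp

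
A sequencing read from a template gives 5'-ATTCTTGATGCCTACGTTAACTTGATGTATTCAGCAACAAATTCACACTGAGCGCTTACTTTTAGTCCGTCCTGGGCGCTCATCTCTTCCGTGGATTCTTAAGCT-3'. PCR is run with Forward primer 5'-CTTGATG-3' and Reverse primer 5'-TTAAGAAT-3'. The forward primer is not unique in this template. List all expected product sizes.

99 bp, 82 bp

The forward primer CTTGATG matches the top strand at positions 4–10, 21–27.
The reverse primer's reverse complement is ATTCTTAA, matching at positions 95–102.
Each forward site pairs with the reverse site to give a product ending at position 102: sizes 99, 82 bp.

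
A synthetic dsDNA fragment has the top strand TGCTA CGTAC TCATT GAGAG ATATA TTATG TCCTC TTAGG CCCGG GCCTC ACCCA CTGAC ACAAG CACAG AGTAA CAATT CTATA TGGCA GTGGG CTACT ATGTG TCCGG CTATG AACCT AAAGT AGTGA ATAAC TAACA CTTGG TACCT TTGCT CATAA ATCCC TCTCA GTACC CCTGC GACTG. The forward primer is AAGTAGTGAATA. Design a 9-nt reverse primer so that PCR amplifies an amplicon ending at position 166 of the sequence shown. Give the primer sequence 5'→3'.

The forward primer binds at positions 122–133; the product's 3' end on the top strand is position 166.
The reverse primer anneals to the top strand over positions 158–166, i.e. to TAAATCCCT.
Its sequence written 5'→3' is the reverse complement: AGGGATTTA.

5'-AGGGATTTA-3'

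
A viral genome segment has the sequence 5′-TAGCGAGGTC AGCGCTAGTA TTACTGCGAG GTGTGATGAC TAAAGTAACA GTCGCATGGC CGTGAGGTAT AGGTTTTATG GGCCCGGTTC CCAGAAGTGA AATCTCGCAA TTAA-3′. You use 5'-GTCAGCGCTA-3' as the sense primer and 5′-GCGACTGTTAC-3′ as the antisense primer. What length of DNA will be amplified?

The forward primer matches the template at positions 8–17.
The reverse primer's reverse complement is GTAACAGTCGC, which matches the template at positions 45–55.
The product runs from position 8 to position 55, so its length is 55 − 8 + 1 = 48 bp.

48 bp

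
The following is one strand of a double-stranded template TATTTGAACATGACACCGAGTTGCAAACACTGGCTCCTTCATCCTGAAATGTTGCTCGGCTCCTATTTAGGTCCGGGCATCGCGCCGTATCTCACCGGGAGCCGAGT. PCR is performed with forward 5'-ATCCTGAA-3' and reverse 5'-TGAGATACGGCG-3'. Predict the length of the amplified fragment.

54 bp

The forward primer matches the template at positions 41–48.
Reverse complement of the reverse primer: CGCCGTATCTCA. This occurs on the top strand at positions 83–94.
Amplicon spans positions 41–94: 54 bp.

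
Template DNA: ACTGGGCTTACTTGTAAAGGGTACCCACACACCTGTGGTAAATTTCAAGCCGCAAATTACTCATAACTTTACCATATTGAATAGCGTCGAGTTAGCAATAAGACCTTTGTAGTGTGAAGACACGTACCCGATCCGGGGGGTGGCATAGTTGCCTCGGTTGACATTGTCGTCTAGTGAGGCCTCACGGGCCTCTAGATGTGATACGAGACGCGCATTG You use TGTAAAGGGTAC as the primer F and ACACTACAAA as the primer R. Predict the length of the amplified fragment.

103 bp

Forward primer TGTAAAGGGTAC is found on the top strand at positions 13–24.
The reverse primer's reverse complement is TTTGTAGTGT, which matches the template at positions 106–115.
Product length = (reverse-primer end) − (forward-primer start) + 1 = 115 − 13 + 1 = 103 bp.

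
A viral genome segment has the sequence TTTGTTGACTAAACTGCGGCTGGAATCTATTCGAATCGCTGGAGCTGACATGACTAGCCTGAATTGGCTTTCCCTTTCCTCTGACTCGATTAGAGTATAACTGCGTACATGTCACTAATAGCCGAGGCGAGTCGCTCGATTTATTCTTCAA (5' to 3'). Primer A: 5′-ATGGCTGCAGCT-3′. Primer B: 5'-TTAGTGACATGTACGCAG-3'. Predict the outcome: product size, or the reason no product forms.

No product — primer A has no binding site in the template.

Primer A (ATGGCTGCAGCT) does not match the top strand, and its reverse complement AGCTGCAGCCAT does not match either.
With no annealing site for primer A, no amplification occurs.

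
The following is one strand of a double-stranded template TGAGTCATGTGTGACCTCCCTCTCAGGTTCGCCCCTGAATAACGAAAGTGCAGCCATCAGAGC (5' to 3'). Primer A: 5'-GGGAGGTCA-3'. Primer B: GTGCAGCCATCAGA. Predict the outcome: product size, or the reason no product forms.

Primer A (GGGAGGTCA) has reverse complement TGACCTCCC, which matches the top strand at positions 12–20; primer A anneals to the top strand there with its 3' end pointing upstream toward position 12.
Primer B (GTGCAGCCATCAGA) matches the top strand directly at positions 48–61; it anneals to the bottom strand with its 3' end pointing downstream toward position 61.
The 3' ends diverge (primer A extends toward position 1, primer B toward position 63), so the primers never converge on a shared product.

No product — the primers' 3' ends point away from each other.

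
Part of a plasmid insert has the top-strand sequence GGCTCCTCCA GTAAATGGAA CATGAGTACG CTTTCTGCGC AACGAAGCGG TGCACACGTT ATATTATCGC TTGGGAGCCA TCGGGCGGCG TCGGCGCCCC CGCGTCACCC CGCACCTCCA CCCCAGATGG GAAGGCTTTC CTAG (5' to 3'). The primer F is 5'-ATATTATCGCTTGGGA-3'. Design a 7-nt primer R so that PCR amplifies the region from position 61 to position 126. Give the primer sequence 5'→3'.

The product's 3' end on the top strand is position 126.
The reverse primer anneals to the top strand over positions 120–126, i.e. to ACCCCAG.
Its sequence written 5'→3' is the reverse complement: CTGGGGT.

5'-CTGGGGT-3'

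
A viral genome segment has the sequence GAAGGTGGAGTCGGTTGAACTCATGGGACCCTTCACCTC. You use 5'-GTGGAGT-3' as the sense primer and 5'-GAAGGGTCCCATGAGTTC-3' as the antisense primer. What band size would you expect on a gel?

Forward primer GTGGAGT is found on the top strand at positions 5–11.
Reverse complement of the reverse primer: GAACTCATGGGACCCTTC. This occurs on the top strand at positions 17–34.
The product runs from position 5 to position 34, so its length is 34 − 5 + 1 = 30 bp.

30 bp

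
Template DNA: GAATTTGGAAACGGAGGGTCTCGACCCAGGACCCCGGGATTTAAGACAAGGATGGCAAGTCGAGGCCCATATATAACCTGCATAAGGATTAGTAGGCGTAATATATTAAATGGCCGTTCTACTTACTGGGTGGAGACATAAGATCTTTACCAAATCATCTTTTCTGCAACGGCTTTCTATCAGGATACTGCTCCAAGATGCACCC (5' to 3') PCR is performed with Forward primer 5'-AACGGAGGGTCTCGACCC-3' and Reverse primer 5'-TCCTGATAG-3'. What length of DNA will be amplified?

Scanning the template, AACGGAGGGTCTCGACCC occurs at positions 10–27; this primer anneals to the bottom strand there with its 3' end pointing downstream.
The reverse primer's reverse complement is CTATCAGGA, which matches the template at positions 177–185.
The product runs from position 10 to position 185, so its length is 185 − 10 + 1 = 176 bp.

176 bp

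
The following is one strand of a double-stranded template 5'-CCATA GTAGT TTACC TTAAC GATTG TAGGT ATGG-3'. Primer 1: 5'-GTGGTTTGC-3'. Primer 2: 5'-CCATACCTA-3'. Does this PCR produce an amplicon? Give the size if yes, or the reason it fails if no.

No product — primer 1 has no binding site in the template.

Primer 1 (GTGGTTTGC) does not match the top strand, and its reverse complement GCAAACCAC does not match either.
With no annealing site for primer 1, no amplification occurs.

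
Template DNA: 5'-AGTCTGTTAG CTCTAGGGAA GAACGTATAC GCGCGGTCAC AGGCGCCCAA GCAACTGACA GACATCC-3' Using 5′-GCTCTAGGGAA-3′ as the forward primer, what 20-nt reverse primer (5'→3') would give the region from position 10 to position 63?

The product's 3' end on the top strand is position 63.
The reverse primer anneals to the top strand over positions 44–63, i.e. to CGCCCAAGCAACTGACAGAC.
Its sequence written 5'→3' is the reverse complement: GTCTGTCAGTTGCTTGGGCG.

5'-GTCTGTCAGTTGCTTGGGCG-3'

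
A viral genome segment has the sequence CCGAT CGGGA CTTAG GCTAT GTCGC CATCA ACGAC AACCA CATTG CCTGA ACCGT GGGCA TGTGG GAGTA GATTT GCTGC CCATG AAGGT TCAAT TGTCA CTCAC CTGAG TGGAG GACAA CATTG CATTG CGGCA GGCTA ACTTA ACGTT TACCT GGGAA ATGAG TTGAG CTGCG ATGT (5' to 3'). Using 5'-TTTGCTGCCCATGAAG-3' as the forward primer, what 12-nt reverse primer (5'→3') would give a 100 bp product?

The forward primer binds at positions 73–88, so a 100 bp product ends at position 73 + 100 − 1 = 172.
The reverse primer anneals to the top strand over positions 161–172, i.e. to ATGAGTTGAGCT.
Its sequence written 5'→3' is the reverse complement: AGCTCAACTCAT.

5'-AGCTCAACTCAT-3'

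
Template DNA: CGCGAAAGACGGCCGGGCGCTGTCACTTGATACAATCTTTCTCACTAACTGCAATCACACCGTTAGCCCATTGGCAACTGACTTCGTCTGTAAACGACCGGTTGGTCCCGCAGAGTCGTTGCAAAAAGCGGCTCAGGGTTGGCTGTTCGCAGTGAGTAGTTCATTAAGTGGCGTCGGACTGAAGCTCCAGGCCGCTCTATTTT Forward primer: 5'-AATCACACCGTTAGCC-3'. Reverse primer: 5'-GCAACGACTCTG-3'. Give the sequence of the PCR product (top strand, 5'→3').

5'-AATCACACCGTTAGCCCATTGGCAACTGACTTCGTCTGTAAACGACCGGTTGGTCCCGCAGAGTCGTTGC-3'

Scanning the template, AATCACACCGTTAGCC occurs at positions 53–68; this primer anneals to the bottom strand there with its 3' end pointing downstream.
The reverse primer's reverse complement is CAGAGTCGTTGC, which matches the template at positions 111–122.
The product is the template from position 53 through 122 (70 bp).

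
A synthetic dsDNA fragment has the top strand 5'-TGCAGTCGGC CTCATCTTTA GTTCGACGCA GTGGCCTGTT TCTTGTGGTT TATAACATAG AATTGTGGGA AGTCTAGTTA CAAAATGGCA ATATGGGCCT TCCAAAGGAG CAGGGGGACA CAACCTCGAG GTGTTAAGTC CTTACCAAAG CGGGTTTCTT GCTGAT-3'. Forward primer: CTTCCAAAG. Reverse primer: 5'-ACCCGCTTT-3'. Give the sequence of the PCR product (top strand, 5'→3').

5'-CTTCCAAAGGAGCAGGGGGACACAACCTCGAGGTGTTAAGTCCTTACCAAAGCGGGT-3'

Forward primer CTTCCAAAG is found on the top strand at positions 99–107.
Reverse complement of the reverse primer: AAAGCGGGT. This occurs on the top strand at positions 147–155.
The product is the template from position 99 through 155 (57 bp).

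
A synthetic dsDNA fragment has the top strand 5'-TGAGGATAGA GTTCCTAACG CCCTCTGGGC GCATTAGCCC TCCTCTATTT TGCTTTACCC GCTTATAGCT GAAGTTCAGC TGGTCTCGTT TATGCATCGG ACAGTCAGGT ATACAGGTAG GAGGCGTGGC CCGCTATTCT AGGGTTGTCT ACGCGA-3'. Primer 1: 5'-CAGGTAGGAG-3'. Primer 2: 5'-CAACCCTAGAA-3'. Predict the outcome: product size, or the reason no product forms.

Yes — a 34 bp product.

Primer 1 (CAGGTAGGAG) matches the top strand at positions 114–123; it acts as a forward primer.
Primer 2's reverse complement is TTCTAGGGTTG, matching the top strand at positions 137–147; it acts as a reverse primer.
The 3' ends face each other across positions 114–147, giving a 34 bp product.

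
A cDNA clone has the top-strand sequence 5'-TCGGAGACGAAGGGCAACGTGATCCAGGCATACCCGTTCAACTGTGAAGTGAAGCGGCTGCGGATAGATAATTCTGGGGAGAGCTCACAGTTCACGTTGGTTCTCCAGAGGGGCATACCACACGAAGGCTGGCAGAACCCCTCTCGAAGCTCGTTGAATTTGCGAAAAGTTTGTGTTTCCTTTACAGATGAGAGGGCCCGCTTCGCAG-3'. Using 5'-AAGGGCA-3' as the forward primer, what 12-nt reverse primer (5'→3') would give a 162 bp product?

5'-AACTTTTCGCAA-3'

The forward primer binds at positions 10–16, so a 162 bp product ends at position 10 + 162 − 1 = 171.
The reverse primer anneals to the top strand over positions 160–171, i.e. to TTGCGAAAAGTT.
Its sequence written 5'→3' is the reverse complement: AACTTTTCGCAA.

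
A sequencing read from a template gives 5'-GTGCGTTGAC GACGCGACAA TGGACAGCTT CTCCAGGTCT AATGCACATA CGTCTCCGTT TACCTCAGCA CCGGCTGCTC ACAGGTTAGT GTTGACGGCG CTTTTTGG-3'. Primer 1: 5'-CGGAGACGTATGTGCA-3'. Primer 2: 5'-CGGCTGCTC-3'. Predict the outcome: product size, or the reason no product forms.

Primer 1 (CGGAGACGTATGTGCA) has reverse complement TGCACATACGTCTCCG, which matches the top strand at positions 43–58; primer 1 anneals to the top strand there with its 3' end pointing upstream toward position 43.
Primer 2 (CGGCTGCTC) matches the top strand directly at positions 72–80; it anneals to the bottom strand with its 3' end pointing downstream toward position 80.
The 3' ends diverge (primer 1 extends toward position 1, primer 2 toward position 108), so the primers never converge on a shared product.

No product — the primers' 3' ends point away from each other.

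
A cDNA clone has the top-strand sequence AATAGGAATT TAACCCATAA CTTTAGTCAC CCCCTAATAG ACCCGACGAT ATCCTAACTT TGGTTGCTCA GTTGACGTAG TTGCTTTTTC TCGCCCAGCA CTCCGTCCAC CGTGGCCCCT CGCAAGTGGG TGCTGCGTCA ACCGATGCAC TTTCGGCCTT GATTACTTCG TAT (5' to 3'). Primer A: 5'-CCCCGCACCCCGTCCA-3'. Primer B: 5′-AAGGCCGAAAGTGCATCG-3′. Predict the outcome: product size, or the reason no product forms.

Primer A (CCCCGCACCCCGTCCA) does not match the top strand, and its reverse complement TGGACGGGGTGCGGGG does not match either.
With no annealing site for primer A, no amplification occurs.

No product — primer A has no binding site in the template.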